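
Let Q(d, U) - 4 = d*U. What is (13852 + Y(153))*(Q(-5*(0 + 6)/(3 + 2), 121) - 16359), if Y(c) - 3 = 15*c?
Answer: -275858150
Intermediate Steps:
Q(d, U) = 4 + U*d (Q(d, U) = 4 + d*U = 4 + U*d)
Y(c) = 3 + 15*c
(13852 + Y(153))*(Q(-5*(0 + 6)/(3 + 2), 121) - 16359) = (13852 + (3 + 15*153))*((4 + 121*(-5*(0 + 6)/(3 + 2))) - 16359) = (13852 + (3 + 2295))*((4 + 121*(-30/5)) - 16359) = (13852 + 2298)*((4 + 121*(-30/5)) - 16359) = 16150*((4 + 121*(-5*6/5)) - 16359) = 16150*((4 + 121*(-6)) - 16359) = 16150*((4 - 726) - 16359) = 16150*(-722 - 16359) = 16150*(-17081) = -275858150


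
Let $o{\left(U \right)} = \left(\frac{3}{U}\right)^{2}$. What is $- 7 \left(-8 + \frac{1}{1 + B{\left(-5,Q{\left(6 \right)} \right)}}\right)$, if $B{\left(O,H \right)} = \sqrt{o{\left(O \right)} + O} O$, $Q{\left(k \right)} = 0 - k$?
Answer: $\frac{7 \left(7 i + 16 \sqrt{29}\right)}{i + 2 \sqrt{29}} \approx 55.94 - 0.64438 i$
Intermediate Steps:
$o{\left(U \right)} = \frac{9}{U^{2}}$
$Q{\left(k \right)} = - k$
$B{\left(O,H \right)} = O \sqrt{O + \frac{9}{O^{2}}}$ ($B{\left(O,H \right)} = \sqrt{\frac{9}{O^{2}} + O} O = \sqrt{O + \frac{9}{O^{2}}} O = O \sqrt{O + \frac{9}{O^{2}}}$)
$- 7 \left(-8 + \frac{1}{1 + B{\left(-5,Q{\left(6 \right)} \right)}}\right) = - 7 \left(-8 + \frac{1}{1 - 5 \sqrt{-5 + \frac{9}{25}}}\right) = - 7 \left(-8 + \frac{1}{1 - 5 \sqrt{- \frac{116}{25}}}\right) = - 7 \left(-8 + \frac{1}{1 - 5 \frac{2 i \sqrt{29}}{5}}\right) = - 7 \left(-8 + \frac{1}{1 - 2 i \sqrt{29}}\right) = 56 - \frac{7}{1 - 2 i \sqrt{29}}$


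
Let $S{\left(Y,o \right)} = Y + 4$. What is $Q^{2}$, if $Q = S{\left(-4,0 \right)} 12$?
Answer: $0$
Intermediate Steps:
$S{\left(Y,o \right)} = 4 + Y$
$Q = 0$ ($Q = \left(4 - 4\right) 12 = 0 \cdot 12 = 0$)
$Q^{2} = 0^{2} = 0$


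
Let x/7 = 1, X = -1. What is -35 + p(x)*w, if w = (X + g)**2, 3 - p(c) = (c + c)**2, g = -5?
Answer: -6983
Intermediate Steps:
x = 7 (x = 7*1 = 7)
p(c) = 3 - 4*c**2 (p(c) = 3 - (c + c)**2 = 3 - (2*c)**2 = 3 - 4*c**2)
w = 36 (w = (-1 - 5)**2 = (-6)**2 = 36)
-35 + p(x)*w = -35 + (3 - 4*7**2)*36 = -35 + (3 - 4*49)*36 = -35 + (3 - 196)*36 = -35 - 193*36 = -35 - 6948 = -6983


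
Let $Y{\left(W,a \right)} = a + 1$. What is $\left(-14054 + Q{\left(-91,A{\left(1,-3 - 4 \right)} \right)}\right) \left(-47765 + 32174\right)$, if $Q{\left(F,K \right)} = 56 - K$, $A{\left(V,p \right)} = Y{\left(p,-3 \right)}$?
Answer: $218211636$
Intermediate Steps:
$Y{\left(W,a \right)} = 1 + a$
$A{\left(V,p \right)} = -2$ ($A{\left(V,p \right)} = 1 - 3 = -2$)
$\left(-14054 + Q{\left(-91,A{\left(1,-3 - 4 \right)} \right)}\right) \left(-47765 + 32174\right) = \left(-14054 + \left(56 - -2\right)\right) \left(-47765 + 32174\right) = \left(-14054 + \left(56 + 2\right)\right) \left(-15591\right) = \left(-14054 + 58\right) \left(-15591\right) = \left(-13996\right) \left(-15591\right) = 218211636$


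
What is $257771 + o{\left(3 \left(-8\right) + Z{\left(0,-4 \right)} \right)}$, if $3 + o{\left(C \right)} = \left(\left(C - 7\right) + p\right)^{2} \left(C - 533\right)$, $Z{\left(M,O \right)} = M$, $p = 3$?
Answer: $-178920$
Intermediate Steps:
$o{\left(C \right)} = -3 + \left(-4 + C\right)^{2} \left(-533 + C\right)$ ($o{\left(C \right)} = -3 + \left(\left(C - 7\right) + 3\right)^{2} \left(C - 533\right) = -3 + \left(\left(C - 7\right) + 3\right)^{2} \left(-533 + C\right) = -3 + \left(\left(-7 + C\right) + 3\right)^{2} \left(-533 + C\right) = -3 + \left(-4 + C\right)^{2} \left(-533 + C\right)$)
$257771 + o{\left(3 \left(-8\right) + Z{\left(0,-4 \right)} \right)} = 257771 + \left(-8531 + \left(3 \left(-8\right) + 0\right)^{3} - 541 \left(3 \left(-8\right) + 0\right)^{2} + 4280 \left(3 \left(-8\right) + 0\right)\right) = 257771 + \left(-8531 + \left(-24 + 0\right)^{3} - 541 \left(-24 + 0\right)^{2} + 4280 \left(-24 + 0\right)\right) = 257771 + \left(-8531 + \left(-24\right)^{3} - 541 \left(-24\right)^{2} + 4280 \left(-24\right)\right) = 257771 - 436691 = -178920$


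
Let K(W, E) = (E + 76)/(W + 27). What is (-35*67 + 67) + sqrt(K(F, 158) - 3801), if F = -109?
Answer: -2278 + I*sqrt(6394278)/41 ≈ -2278.0 + 61.675*I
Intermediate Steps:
K(W, E) = (76 + E)/(27 + W)
(-35*67 + 67) + sqrt(K(F, 158) - 3801) = (-35*67 + 67) + sqrt((76 + 158)/(27 - 109) - 3801) = (-2345 + 67) + sqrt(234/(-82) - 3801) = -2278 + sqrt(-1/82*234 - 3801) = -2278 + sqrt(-117/41 - 3801) = -2278 + sqrt(-155958/41) = -2278 + I*sqrt(6394278)/41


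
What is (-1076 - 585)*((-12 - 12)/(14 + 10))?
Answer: 1661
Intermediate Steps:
(-1076 - 585)*((-12 - 12)/(14 + 10)) = -(-39864)/24 = -1661*(-1) = 1661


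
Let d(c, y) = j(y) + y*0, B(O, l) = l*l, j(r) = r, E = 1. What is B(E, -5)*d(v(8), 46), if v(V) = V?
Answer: 1150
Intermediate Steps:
B(O, l) = l²
d(c, y) = y (d(c, y) = y + y*0 = y + 0 = y)
B(E, -5)*d(v(8), 46) = (-5)²*46 = 25*46 = 1150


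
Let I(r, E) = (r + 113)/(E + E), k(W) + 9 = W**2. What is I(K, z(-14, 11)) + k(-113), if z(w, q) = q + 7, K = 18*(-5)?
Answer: 459383/36 ≈ 12761.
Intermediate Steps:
k(W) = -9 + W**2
K = -90
z(w, q) = 7 + q
I(r, E) = (113 + r)/(2*E) (I(r, E) = (113 + r)/((2*E)) = (113 + r)*(1/(2*E)) = (113 + r)/(2*E))
I(K, z(-14, 11)) + k(-113) = (113 - 90)/(2*(7 + 11)) + (-9 + (-113)**2) = (1/2)*23/18 + (-9 + 12769) = (1/2)*(1/18)*23 + 12760 = 23/36 + 12760 = 459383/36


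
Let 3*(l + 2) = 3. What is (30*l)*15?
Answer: -450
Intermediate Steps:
l = -1 (l = -2 + (1/3)*3 = -2 + 1 = -1)
(30*l)*15 = (30*(-1))*15 = -30*15 = -450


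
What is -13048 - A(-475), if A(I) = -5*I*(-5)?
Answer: -1173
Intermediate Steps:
A(I) = 25*I
-13048 - A(-475) = -13048 - 25*(-475) = -13048 - 1*(-11875) = -13048 + 11875 = -1173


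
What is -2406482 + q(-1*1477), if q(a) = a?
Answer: -2407959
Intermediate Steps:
-2406482 + q(-1*1477) = -2406482 - 1*1477 = -2406482 - 1477 = -2407959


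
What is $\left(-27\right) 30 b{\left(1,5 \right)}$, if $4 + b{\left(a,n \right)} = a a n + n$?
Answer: $-4860$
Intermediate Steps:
$b{\left(a,n \right)} = -4 + n + n a^{2}$ ($b{\left(a,n \right)} = -4 + \left(a a n + n\right) = -4 + \left(a^{2} n + n\right) = -4 + \left(n a^{2} + n\right) = -4 + \left(n + n a^{2}\right) = -4 + n + n a^{2}$)
$\left(-27\right) 30 b{\left(1,5 \right)} = \left(-27\right) 30 \left(-4 + 5 + 5 \cdot 1^{2}\right) = - 810 \left(-4 + 5 + 5 \cdot 1\right) = - 810 \left(-4 + 5 + 5\right) = \left(-810\right) 6 = -4860$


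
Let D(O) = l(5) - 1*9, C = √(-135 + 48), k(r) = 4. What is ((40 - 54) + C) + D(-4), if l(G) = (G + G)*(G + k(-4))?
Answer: 67 + I*√87 ≈ 67.0 + 9.3274*I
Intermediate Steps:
C = I*√87 (C = √(-87) = I*√87 ≈ 9.3274*I)
l(G) = 2*G*(4 + G) (l(G) = (G + G)*(G + 4) = (2*G)*(4 + G) = 2*G*(4 + G))
D(O) = 81 (D(O) = 2*5*(4 + 5) - 1*9 = 2*5*9 - 9 = 90 - 9 = 81)
((40 - 54) + C) + D(-4) = ((40 - 54) + I*√87) + 81 = (-14 + I*√87) + 81 = 67 + I*√87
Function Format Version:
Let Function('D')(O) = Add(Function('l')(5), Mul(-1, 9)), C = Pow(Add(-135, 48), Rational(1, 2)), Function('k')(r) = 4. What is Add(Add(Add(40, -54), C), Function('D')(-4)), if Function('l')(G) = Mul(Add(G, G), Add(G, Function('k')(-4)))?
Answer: Add(67, Mul(I, Pow(87, Rational(1, 2)))) ≈ Add(67.000, Mul(9.3274, I))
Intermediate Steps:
C = Mul(I, Pow(87, Rational(1, 2))) (C = Pow(-87, Rational(1, 2)) = Mul(I, Pow(87, Rational(1, 2))) ≈ Mul(9.3274, I))
Function('l')(G) = Mul(2, G, Add(4, G)) (Function('l')(G) = Mul(Add(G, G), Add(G, 4)) = Mul(Mul(2, G), Add(4, G)) = Mul(2, G, Add(4, G)))
Function('D')(O) = 81 (Function('D')(O) = Add(Mul(2, 5, Add(4, 5)), Mul(-1, 9)) = Add(Mul(2, 5, 9), -9) = Add(90, -9) = 81)
Add(Add(Add(40, -54), C), Function('D')(-4)) = Add(Add(Add(40, -54), Mul(I, Pow(87, Rational(1, 2)))), 81) = Add(Add(-14, Mul(I, Pow(87, Rational(1, 2)))), 81) = Add(67, Mul(I, Pow(87, Rational(1, 2))))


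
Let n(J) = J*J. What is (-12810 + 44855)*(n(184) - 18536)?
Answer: 490929400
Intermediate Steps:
n(J) = J**2
(-12810 + 44855)*(n(184) - 18536) = (-12810 + 44855)*(184**2 - 18536) = 32045*(33856 - 18536) = 32045*15320 = 490929400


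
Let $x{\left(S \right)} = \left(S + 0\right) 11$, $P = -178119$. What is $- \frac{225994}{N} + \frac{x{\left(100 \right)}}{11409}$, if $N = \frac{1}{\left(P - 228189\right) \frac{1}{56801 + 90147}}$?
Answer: $\frac{261902677476742}{419132433} \approx 6.2487 \cdot 10^{5}$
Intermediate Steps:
$x{\left(S \right)} = 11 S$ ($x{\left(S \right)} = S 11 = 11 S$)
$N = - \frac{36737}{101577}$ ($N = \frac{1}{\left(-178119 - 228189\right) \frac{1}{56801 + 90147}} = \frac{1}{\left(-406308\right) \frac{1}{146948}} = \frac{1}{- \frac{101577}{36737}} = - \frac{36737}{101577} \approx -0.36167$)
$- \frac{225994}{N} + \frac{x{\left(100 \right)}}{11409} = - \frac{225994}{- \frac{36737}{101577}} + \frac{11 \cdot 100}{11409} = \left(-225994\right) \left(- \frac{101577}{36737}\right) + 1100 \cdot \frac{1}{11409} = \frac{22955792538}{36737} + \frac{1100}{11409} = \frac{261902677476742}{419132433}$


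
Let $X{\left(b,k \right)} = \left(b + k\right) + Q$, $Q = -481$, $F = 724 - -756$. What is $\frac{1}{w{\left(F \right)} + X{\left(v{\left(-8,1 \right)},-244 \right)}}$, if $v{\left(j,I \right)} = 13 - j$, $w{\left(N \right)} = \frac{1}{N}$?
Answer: $- \frac{1480}{1041919} \approx -0.0014205$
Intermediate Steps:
$F = 1480$ ($F = 724 + 756 = 1480$)
$X{\left(b,k \right)} = -481 + b + k$ ($X{\left(b,k \right)} = \left(b + k\right) - 481 = -481 + b + k$)
$\frac{1}{w{\left(F \right)} + X{\left(v{\left(-8,1 \right)},-244 \right)}} = \frac{1}{\frac{1}{1480} - 704} = \frac{1}{- \frac{1041919}{1480}} = - \frac{1480}{1041919}$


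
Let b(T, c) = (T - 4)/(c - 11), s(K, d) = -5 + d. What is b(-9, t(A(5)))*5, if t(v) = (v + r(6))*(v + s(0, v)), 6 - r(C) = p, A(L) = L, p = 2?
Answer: -65/34 ≈ -1.9118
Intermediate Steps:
r(C) = 4 (r(C) = 6 - 1*2 = 6 - 2 = 4)
t(v) = (-5 + 2*v)*(4 + v) (t(v) = (v + 4)*(v + (-5 + v)) = (4 + v)*(-5 + 2*v) = (-5 + 2*v)*(4 + v))
b(T, c) = (-4 + T)/(-11 + c)
b(-9, t(A(5)))*5 = ((-4 - 9)/(-11 + (-20 + 2*5² + 3*5)))*5 = (-13/(-11 + (-20 + 2*25 + 15)))*5 = (-13/(-11 + (-20 + 50 + 15)))*5 = (-13/(-11 + 45))*5 = (-13/34)*5 = ((1/34)*(-13))*5 = -13/34*5 = -65/34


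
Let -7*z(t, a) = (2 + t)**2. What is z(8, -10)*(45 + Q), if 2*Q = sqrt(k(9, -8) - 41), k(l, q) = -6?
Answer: -4500/7 - 50*I*sqrt(47)/7 ≈ -642.86 - 48.969*I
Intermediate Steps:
z(t, a) = -(2 + t)**2/7
Q = I*sqrt(47)/2 (Q = sqrt(-6 - 41)/2 = sqrt(-47)/2 = (I*sqrt(47))/2 = I*sqrt(47)/2 ≈ 3.4278*I)
z(8, -10)*(45 + Q) = (-(2 + 8)**2/7)*(45 + I*sqrt(47)/2) = (-1/7*10**2)*(45 + I*sqrt(47)/2) = (-1/7*100)*(45 + I*sqrt(47)/2) = -100*(45 + I*sqrt(47)/2)/7 = -4500/7 - 50*I*sqrt(47)/7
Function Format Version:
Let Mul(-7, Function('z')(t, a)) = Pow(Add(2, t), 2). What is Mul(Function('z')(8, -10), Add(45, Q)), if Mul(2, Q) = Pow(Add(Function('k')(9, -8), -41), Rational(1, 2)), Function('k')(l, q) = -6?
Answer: Add(Rational(-4500, 7), Mul(Rational(-50, 7), I, Pow(47, Rational(1, 2)))) ≈ Add(-642.86, Mul(-48.969, I))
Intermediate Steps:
Function('z')(t, a) = Mul(Rational(-1, 7), Pow(Add(2, t), 2))
Q = Mul(Rational(1, 2), I, Pow(47, Rational(1, 2))) (Q = Mul(Rational(1, 2), Pow(Add(-6, -41), Rational(1, 2))) = Mul(Rational(1, 2), Pow(-47, Rational(1, 2))) = Mul(Rational(1, 2), Mul(I, Pow(47, Rational(1, 2)))) = Mul(Rational(1, 2), I, Pow(47, Rational(1, 2))) ≈ Mul(3.4278, I))
Mul(Function('z')(8, -10), Add(45, Q)) = Mul(Mul(Rational(-1, 7), Pow(Add(2, 8), 2)), Add(45, Mul(Rational(1, 2), I, Pow(47, Rational(1, 2))))) = Mul(Mul(Rational(-1, 7), Pow(10, 2)), Add(45, Mul(Rational(1, 2), I, Pow(47, Rational(1, 2))))) = Mul(Mul(Rational(-1, 7), 100), Add(45, Mul(Rational(1, 2), I, Pow(47, Rational(1, 2))))) = Mul(Rational(-100, 7), Add(45, Mul(Rational(1, 2), I, Pow(47, Rational(1, 2))))) = Add(Rational(-4500, 7), Mul(Rational(-50, 7), I, Pow(47, Rational(1, 2))))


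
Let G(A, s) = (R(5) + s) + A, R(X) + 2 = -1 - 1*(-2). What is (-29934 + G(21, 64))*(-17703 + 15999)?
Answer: 50864400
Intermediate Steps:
R(X) = -1 (R(X) = -2 + (-1 - 1*(-2)) = -2 + (-1 + 2) = -2 + 1 = -1)
G(A, s) = -1 + A + s (G(A, s) = (-1 + s) + A = -1 + A + s)
(-29934 + G(21, 64))*(-17703 + 15999) = (-29934 + (-1 + 21 + 64))*(-17703 + 15999) = (-29934 + 84)*(-1704) = -29850*(-1704) = 50864400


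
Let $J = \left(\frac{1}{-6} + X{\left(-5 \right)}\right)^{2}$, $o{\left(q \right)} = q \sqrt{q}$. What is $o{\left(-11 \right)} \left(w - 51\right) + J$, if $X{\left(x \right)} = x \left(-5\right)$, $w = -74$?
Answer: $\frac{22201}{36} + 1375 i \sqrt{11} \approx 616.69 + 4560.4 i$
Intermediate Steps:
$o{\left(q \right)} = q^{\frac{3}{2}}$
$X{\left(x \right)} = - 5 x$
$J = \frac{22201}{36}$ ($J = \left(\frac{1}{-6} - -25\right)^{2} = \left(- \frac{1}{6} + 25\right)^{2} = \left(\frac{149}{6}\right)^{2} = \frac{22201}{36} \approx 616.69$)
$o{\left(-11 \right)} \left(w - 51\right) + J = \left(-11\right)^{\frac{3}{2}} \left(-74 - 51\right) + \frac{22201}{36} = - 11 i \sqrt{11} \left(-74 - 51\right) + \frac{22201}{36} = - 11 i \sqrt{11} \left(-125\right) + \frac{22201}{36} = 1375 i \sqrt{11} + \frac{22201}{36} = \frac{22201}{36} + 1375 i \sqrt{11}$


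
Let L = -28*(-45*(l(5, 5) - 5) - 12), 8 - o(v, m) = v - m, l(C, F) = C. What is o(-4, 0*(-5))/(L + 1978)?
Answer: 6/1157 ≈ 0.0051858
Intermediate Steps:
o(v, m) = 8 + m - v (o(v, m) = 8 - (v - m) = 8 + (m - v) = 8 + m - v)
L = 336 (L = -28*(-45*(5 - 5) - 12) = -28*(-45*0 - 12) = -28*(-9*0 - 12) = -28*(0 - 12) = -28*(-12) = 336)
o(-4, 0*(-5))/(L + 1978) = (8 + 0*(-5) - 1*(-4))/(336 + 1978) = (8 + 0 + 4)/2314 = (1/2314)*12 = 6/1157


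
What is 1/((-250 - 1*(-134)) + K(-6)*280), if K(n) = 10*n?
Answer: -1/16916 ≈ -5.9116e-5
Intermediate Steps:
1/((-250 - 1*(-134)) + K(-6)*280) = 1/((-250 - 1*(-134)) + (10*(-6))*280) = 1/((-250 + 134) - 60*280) = 1/(-116 - 16800) = 1/(-16916) = -1/16916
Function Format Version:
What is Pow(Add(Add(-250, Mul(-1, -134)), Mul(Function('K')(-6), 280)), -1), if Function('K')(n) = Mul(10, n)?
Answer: Rational(-1, 16916) ≈ -5.9116e-5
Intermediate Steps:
Pow(Add(Add(-250, Mul(-1, -134)), Mul(Function('K')(-6), 280)), -1) = Pow(Add(Add(-250, Mul(-1, -134)), Mul(Mul(10, -6), 280)), -1) = Pow(Add(Add(-250, 134), Mul(-60, 280)), -1) = Pow(Add(-116, -16800), -1) = Pow(-16916, -1) = Rational(-1, 16916)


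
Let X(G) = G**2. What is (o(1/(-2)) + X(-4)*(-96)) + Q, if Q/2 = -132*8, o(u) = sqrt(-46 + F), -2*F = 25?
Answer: -3648 + 3*I*sqrt(26)/2 ≈ -3648.0 + 7.6485*I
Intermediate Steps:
F = -25/2 (F = -1/2*25 = -25/2 ≈ -12.500)
o(u) = 3*I*sqrt(26)/2 (o(u) = sqrt(-46 - 25/2) = sqrt(-117/2) = 3*I*sqrt(26)/2)
Q = -2112 (Q = 2*(-132*8) = 2*(-1056) = -2112)
(o(1/(-2)) + X(-4)*(-96)) + Q = (3*I*sqrt(26)/2 + (-4)**2*(-96)) - 2112 = (3*I*sqrt(26)/2 + 16*(-96)) - 2112 = (3*I*sqrt(26)/2 - 1536) - 2112 = (-1536 + 3*I*sqrt(26)/2) - 2112 = -3648 + 3*I*sqrt(26)/2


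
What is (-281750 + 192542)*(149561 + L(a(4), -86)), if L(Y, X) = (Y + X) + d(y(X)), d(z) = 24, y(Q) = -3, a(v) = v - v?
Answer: -13336506792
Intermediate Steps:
a(v) = 0
L(Y, X) = 24 + X + Y (L(Y, X) = (Y + X) + 24 = (X + Y) + 24 = 24 + X + Y)
(-281750 + 192542)*(149561 + L(a(4), -86)) = (-281750 + 192542)*(149561 + (24 - 86 + 0)) = -89208*(149561 - 62) = -89208*149499 = -13336506792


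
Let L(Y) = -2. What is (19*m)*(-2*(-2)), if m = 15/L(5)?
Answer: -570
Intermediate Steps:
m = -15/2 (m = 15/(-2) = 15*(-½) = -15/2 ≈ -7.5000)
(19*m)*(-2*(-2)) = (19*(-15/2))*(-2*(-2)) = -285/2*4 = -570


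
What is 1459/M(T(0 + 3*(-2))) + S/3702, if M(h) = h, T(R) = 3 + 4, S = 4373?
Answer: 5431829/25914 ≈ 209.61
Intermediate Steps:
T(R) = 7
1459/M(T(0 + 3*(-2))) + S/3702 = 1459/7 + 4373/3702 = 5431829/25914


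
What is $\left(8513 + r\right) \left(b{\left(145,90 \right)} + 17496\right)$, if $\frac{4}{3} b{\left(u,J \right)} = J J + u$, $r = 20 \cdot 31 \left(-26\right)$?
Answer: $- \frac{720527433}{4} \approx -1.8013 \cdot 10^{8}$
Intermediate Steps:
$r = -16120$ ($r = 620 \left(-26\right) = -16120$)
$b{\left(u,J \right)} = \frac{3 u}{4} + \frac{3 J^{2}}{4}$ ($b{\left(u,J \right)} = \frac{3 \left(J J + u\right)}{4} = \frac{3 \left(J^{2} + u\right)}{4} = \frac{3 \left(u + J^{2}\right)}{4} = \frac{3 u}{4} + \frac{3 J^{2}}{4}$)
$\left(8513 + r\right) \left(b{\left(145,90 \right)} + 17496\right) = \left(8513 - 16120\right) \left(\left(\frac{3}{4} \cdot 145 + \frac{3 \cdot 90^{2}}{4}\right) + 17496\right) = - 7607 \left(\left(\frac{435}{4} + \frac{3}{4} \cdot 8100\right) + 17496\right) = - 7607 \left(\left(\frac{435}{4} + 6075\right) + 17496\right) = - 7607 \left(\frac{24735}{4} + 17496\right) = \left(-7607\right) \frac{94719}{4} = - \frac{720527433}{4}$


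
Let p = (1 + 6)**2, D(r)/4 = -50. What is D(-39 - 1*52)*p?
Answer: -9800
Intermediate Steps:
D(r) = -200 (D(r) = 4*(-50) = -200)
p = 49 (p = 7**2 = 49)
D(-39 - 1*52)*p = -200*49 = -9800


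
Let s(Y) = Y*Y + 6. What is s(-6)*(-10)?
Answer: -420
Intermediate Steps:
s(Y) = 6 + Y**2 (s(Y) = Y**2 + 6 = 6 + Y**2)
s(-6)*(-10) = (6 + (-6)**2)*(-10) = (6 + 36)*(-10) = 42*(-10) = -420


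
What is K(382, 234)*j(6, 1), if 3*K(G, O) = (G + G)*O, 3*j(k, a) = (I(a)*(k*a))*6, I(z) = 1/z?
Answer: 715104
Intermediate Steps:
j(k, a) = 2*k (j(k, a) = (((k*a)/a)*6)/3 = (((a*k)/a)*6)/3 = (k*6)/3 = (6*k)/3 = 2*k)
K(G, O) = 2*G*O/3 (K(G, O) = ((G + G)*O)/3 = ((2*G)*O)/3 = (2*G*O)/3 = 2*G*O/3)
K(382, 234)*j(6, 1) = ((⅔)*382*234)*(2*6) = 59592*12 = 715104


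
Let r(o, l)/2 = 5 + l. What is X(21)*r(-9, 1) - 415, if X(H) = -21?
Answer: -667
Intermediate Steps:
r(o, l) = 10 + 2*l (r(o, l) = 2*(5 + l) = 10 + 2*l)
X(21)*r(-9, 1) - 415 = -21*(10 + 2*1) - 415 = -21*(10 + 2) - 415 = -21*12 - 415 = -252 - 415 = -667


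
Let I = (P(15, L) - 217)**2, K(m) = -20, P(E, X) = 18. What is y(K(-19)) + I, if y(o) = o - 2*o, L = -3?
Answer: 39621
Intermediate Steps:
I = 39601 (I = (18 - 217)**2 = (-199)**2 = 39601)
y(o) = -o
y(K(-19)) + I = -1*(-20) + 39601 = 20 + 39601 = 39621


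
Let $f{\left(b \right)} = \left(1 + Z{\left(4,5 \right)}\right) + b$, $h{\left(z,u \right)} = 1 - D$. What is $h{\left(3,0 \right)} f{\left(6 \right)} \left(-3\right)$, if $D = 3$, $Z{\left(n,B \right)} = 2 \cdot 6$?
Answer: $114$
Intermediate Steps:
$Z{\left(n,B \right)} = 12$
$h{\left(z,u \right)} = -2$ ($h{\left(z,u \right)} = 1 - 3 = -2$)
$f{\left(b \right)} = 13 + b$ ($f{\left(b \right)} = \left(1 + 12\right) + b = 13 + b$)
$h{\left(3,0 \right)} f{\left(6 \right)} \left(-3\right) = - 2 \left(13 + 6\right) \left(-3\right) = \left(-2\right) 19 \left(-3\right) = \left(-38\right) \left(-3\right) = 114$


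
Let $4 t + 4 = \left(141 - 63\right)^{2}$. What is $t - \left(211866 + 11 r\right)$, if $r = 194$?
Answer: $-212480$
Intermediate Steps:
$t = 1520$ ($t = -1 + \frac{\left(141 - 63\right)^{2}}{4} = -1 + \frac{78^{2}}{4} = -1 + \frac{1}{4} \cdot 6084 = -1 + 1521 = 1520$)
$t - \left(211866 + 11 r\right) = 1520 - 214000 = -212480$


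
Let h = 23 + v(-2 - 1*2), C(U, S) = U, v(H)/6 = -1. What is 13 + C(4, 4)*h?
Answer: 81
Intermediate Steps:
v(H) = -6 (v(H) = 6*(-1) = -6)
h = 17 (h = 23 - 6 = 17)
13 + C(4, 4)*h = 13 + 4*17 = 13 + 68 = 81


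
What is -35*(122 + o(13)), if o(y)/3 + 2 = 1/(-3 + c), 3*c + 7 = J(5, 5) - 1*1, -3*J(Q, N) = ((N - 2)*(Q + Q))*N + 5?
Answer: -835415/206 ≈ -4055.4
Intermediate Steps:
J(Q, N) = -5/3 - 2*N*Q*(-2 + N)/3 (J(Q, N) = -(((N - 2)*(Q + Q))*N + 5)/3 = -(((-2 + N)*(2*Q))*N + 5)/3 = -((2*Q*(-2 + N))*N + 5)/3 = -(2*N*Q*(-2 + N) + 5)/3 = -(5 + 2*N*Q*(-2 + N))/3 = -5/3 - 2*N*Q*(-2 + N)/3)
c = -179/9 (c = -7/3 + ((-5/3 - 2/3*5*5**2 + (4/3)*5*5) - 1*1)/3 = -7/3 + ((-5/3 - 2/3*5*25 + 100/3) - 1)/3 = -7/3 + ((-5/3 - 250/3 + 100/3) - 1)/3 = -7/3 + (-155/3 - 1)/3 = -7/3 + (1/3)*(-158/3) = -7/3 - 158/9 = -179/9 ≈ -19.889)
o(y) = -1263/206 (o(y) = -6 + 3/(-3 - 179/9) = -6 + 3/(-206/9) = -6 + 3*(-9/206) = -6 - 27/206 = -1263/206)
-35*(122 + o(13)) = -35*(122 - 1263/206) = -35*23869/206 = -835415/206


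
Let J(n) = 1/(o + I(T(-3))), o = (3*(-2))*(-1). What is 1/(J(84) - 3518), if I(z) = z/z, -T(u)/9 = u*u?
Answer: -7/24625 ≈ -0.00028426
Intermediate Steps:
T(u) = -9*u**2 (T(u) = -9*u*u = -9*u**2)
I(z) = 1
o = 6 (o = -6*(-1) = 6)
J(n) = 1/7 (J(n) = 1/(6 + 1) = 1/7)
1/(J(84) - 3518) = 1/(1/7 - 3518) = 1/(-24625/7) = -7/24625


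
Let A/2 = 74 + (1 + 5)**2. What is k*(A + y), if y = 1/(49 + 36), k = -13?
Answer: -243113/85 ≈ -2860.2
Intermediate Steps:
A = 220 (A = 2*(74 + (1 + 5)**2) = 2*(74 + 6**2) = 2*(74 + 36) = 2*110 = 220)
y = 1/85 ≈ 0.011765
k*(A + y) = -13*(220 + 1/85) = -13*18701/85 = -243113/85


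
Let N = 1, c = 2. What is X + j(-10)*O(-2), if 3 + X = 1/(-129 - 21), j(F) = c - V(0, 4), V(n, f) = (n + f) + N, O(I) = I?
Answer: 449/150 ≈ 2.9933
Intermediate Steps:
V(n, f) = 1 + f + n (V(n, f) = (n + f) + 1 = (f + n) + 1 = 1 + f + n)
j(F) = -3 (j(F) = 2 - (1 + 4 + 0) = 2 - 1*5 = 2 - 5 = -3)
X = -451/150 (X = -3 + 1/(-129 - 21) = -3 + 1/(-150) = -3 - 1/150 = -451/150 ≈ -3.0067)
X + j(-10)*O(-2) = -451/150 - 3*(-2) = -451/150 + 6 = 449/150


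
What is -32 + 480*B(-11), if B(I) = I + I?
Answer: -10592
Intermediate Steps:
B(I) = 2*I
-32 + 480*B(-11) = -32 + 480*(2*(-11)) = -32 + 480*(-22) = -32 - 10560 = -10592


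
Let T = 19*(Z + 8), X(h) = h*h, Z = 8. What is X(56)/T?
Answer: 196/19 ≈ 10.316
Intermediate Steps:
X(h) = h²
T = 304 (T = 19*(8 + 8) = 19*16 = 304)
X(56)/T = 56²/304 = 3136*(1/304) = 196/19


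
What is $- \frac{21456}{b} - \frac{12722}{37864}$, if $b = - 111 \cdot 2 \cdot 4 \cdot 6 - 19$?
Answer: $\frac{372192725}{101229404} \approx 3.6767$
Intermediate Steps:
$b = -5347$ ($b = - 111 \cdot 8 \cdot 6 - 19 = \left(-111\right) 48 - 19 = -5328 - 19 = -5347$)
$- \frac{21456}{b} - \frac{12722}{37864} = - \frac{21456}{-5347} - \frac{12722}{37864} = \left(-21456\right) \left(- \frac{1}{5347}\right) - \frac{6361}{18932} = \frac{21456}{5347} - \frac{6361}{18932} = \frac{372192725}{101229404}$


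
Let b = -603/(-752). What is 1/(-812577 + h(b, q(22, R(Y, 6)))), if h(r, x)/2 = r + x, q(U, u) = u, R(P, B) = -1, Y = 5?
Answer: -376/305529101 ≈ -1.2307e-6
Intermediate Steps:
b = 603/752 (b = -603*(-1/752) = 603/752 ≈ 0.80186)
h(r, x) = 2*r + 2*x (h(r, x) = 2*(r + x) = 2*r + 2*x)
1/(-812577 + h(b, q(22, R(Y, 6)))) = 1/(-812577 + (2*(603/752) + 2*(-1))) = 1/(-812577 + (603/376 - 2)) = 1/(-812577 - 149/376) = 1/(-305529101/376) = -376/305529101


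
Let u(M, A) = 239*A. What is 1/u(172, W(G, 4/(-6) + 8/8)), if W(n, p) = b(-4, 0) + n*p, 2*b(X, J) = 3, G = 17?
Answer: 6/10277 ≈ 0.00058383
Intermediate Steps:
b(X, J) = 3/2 (b(X, J) = (1/2)*3 = 3/2)
W(n, p) = 3/2 + n*p
1/u(172, W(G, 4/(-6) + 8/8)) = 1/(239*(3/2 + 17*(4/(-6) + 8/8))) = 1/(239*(3/2 + 17*(4*(-1/6) + 8*(1/8)))) = 1/(239*(3/2 + 17*(-2/3 + 1))) = 1/(239*(3/2 + 17*(1/3))) = 1/(239*(3/2 + 17/3)) = 1/(239*(43/6)) = 1/(10277/6) = 6/10277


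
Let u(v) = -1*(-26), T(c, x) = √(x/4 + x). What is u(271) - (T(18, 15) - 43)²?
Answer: -7367/4 + 215*√3 ≈ -1469.4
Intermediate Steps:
T(c, x) = √5*√x/2 (T(c, x) = √(x*(¼) + x) = √(x/4 + x) = √(5*x/4) = √5*√x/2)
u(v) = 26
u(271) - (T(18, 15) - 43)² = 26 - (√5*√15/2 - 43)² = 26 - (5*√3/2 - 43)² = 26 - (-43 + 5*√3/2)²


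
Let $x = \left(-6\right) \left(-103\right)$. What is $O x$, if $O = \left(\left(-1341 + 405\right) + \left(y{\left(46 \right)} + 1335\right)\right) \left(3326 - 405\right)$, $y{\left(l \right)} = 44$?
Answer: $799693854$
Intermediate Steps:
$x = 618$
$O = 1294003$ ($O = \left(\left(-1341 + 405\right) + \left(44 + 1335\right)\right) \left(3326 - 405\right) = \left(-936 + 1379\right) 2921 = 443 \cdot 2921 = 1294003$)
$O x = 1294003 \cdot 618 = 799693854$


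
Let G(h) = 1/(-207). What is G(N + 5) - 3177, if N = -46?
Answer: -657640/207 ≈ -3177.0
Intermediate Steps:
G(h) = -1/207
G(N + 5) - 3177 = -1/207 - 3177 = -657640/207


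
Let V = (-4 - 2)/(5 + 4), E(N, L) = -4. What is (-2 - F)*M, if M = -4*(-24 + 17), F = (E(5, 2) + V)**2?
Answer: -5992/9 ≈ -665.78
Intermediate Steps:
V = -2/3 (V = -6/9 = -6*1/9 = -2/3 ≈ -0.66667)
F = 196/9 (F = (-4 - 2/3)**2 = (-14/3)**2 = 196/9 ≈ 21.778)
M = 28 (M = -4*(-7) = 28)
(-2 - F)*M = (-2 - 1*196/9)*28 = (-2 - 196/9)*28 = -214/9*28 = -5992/9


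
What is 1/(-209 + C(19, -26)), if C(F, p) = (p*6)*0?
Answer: -1/209 ≈ -0.0047847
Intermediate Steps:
C(F, p) = 0 (C(F, p) = (6*p)*0 = 0)
1/(-209 + C(19, -26)) = 1/(-209 + 0) = 1/(-209) = -1/209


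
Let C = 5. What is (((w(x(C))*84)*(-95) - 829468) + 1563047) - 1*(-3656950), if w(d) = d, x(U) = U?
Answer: 4350629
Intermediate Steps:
(((w(x(C))*84)*(-95) - 829468) + 1563047) - 1*(-3656950) = (((5*84)*(-95) - 829468) + 1563047) - 1*(-3656950) = ((420*(-95) - 829468) + 1563047) + 3656950 = ((-39900 - 829468) + 1563047) + 3656950 = (-869368 + 1563047) + 3656950 = 693679 + 3656950 = 4350629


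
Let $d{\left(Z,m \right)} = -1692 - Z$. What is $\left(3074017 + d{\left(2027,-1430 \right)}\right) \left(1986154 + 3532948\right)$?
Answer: $16945287832396$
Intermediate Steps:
$\left(3074017 + d{\left(2027,-1430 \right)}\right) \left(1986154 + 3532948\right) = \left(3074017 - 3719\right) \left(1986154 + 3532948\right) = \left(3074017 - 3719\right) 5519102 = 3070298 \cdot 5519102 = 16945287832396$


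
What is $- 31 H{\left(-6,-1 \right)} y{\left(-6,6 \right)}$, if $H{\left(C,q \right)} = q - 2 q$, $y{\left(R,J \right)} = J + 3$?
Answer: $-279$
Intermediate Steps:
$y{\left(R,J \right)} = 3 + J$
$H{\left(C,q \right)} = - q$
$- 31 H{\left(-6,-1 \right)} y{\left(-6,6 \right)} = - 31 \left(\left(-1\right) \left(-1\right)\right) \left(3 + 6\right) = \left(-31\right) 1 \cdot 9 = \left(-31\right) 9 = -279$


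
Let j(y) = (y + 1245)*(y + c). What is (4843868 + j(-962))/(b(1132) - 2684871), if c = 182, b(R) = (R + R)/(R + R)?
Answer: -2311564/1342435 ≈ -1.7219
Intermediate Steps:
b(R) = 1 (b(R) = (2*R)/((2*R)) = (2*R)*(1/(2*R)) = 1)
j(y) = (182 + y)*(1245 + y) (j(y) = (y + 1245)*(y + 182) = (1245 + y)*(182 + y) = (182 + y)*(1245 + y))
(4843868 + j(-962))/(b(1132) - 2684871) = (4843868 + (226590 + (-962)² + 1427*(-962)))/(1 - 2684871) = (4843868 + (226590 + 925444 - 1372774))/(-2684870) = (4843868 - 220740)*(-1/2684870) = 4623128*(-1/2684870) = -2311564/1342435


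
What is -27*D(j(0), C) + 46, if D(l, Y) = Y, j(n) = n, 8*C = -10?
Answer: 319/4 ≈ 79.750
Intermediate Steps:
C = -5/4 (C = (⅛)*(-10) = -5/4 ≈ -1.2500)
-27*D(j(0), C) + 46 = -27*(-5/4) + 46 = 135/4 + 46 = 319/4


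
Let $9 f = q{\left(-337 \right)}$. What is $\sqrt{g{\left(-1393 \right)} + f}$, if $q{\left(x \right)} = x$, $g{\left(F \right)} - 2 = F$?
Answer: $\frac{2 i \sqrt{3214}}{3} \approx 37.795 i$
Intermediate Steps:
$g{\left(F \right)} = 2 + F$
$f = - \frac{337}{9}$ ($f = \frac{1}{9} \left(-337\right) = - \frac{337}{9} \approx -37.444$)
$\sqrt{g{\left(-1393 \right)} + f} = \sqrt{\left(2 - 1393\right) - \frac{337}{9}} = \sqrt{-1391 - \frac{337}{9}} = \sqrt{- \frac{12856}{9}} = \frac{2 i \sqrt{3214}}{3}$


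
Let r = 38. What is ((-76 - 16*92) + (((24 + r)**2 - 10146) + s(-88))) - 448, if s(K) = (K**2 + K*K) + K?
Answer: 7102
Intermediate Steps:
s(K) = K + 2*K**2 (s(K) = (K**2 + K**2) + K = 2*K**2 + K = K + 2*K**2)
((-76 - 16*92) + (((24 + r)**2 - 10146) + s(-88))) - 448 = ((-76 - 16*92) + (((24 + 38)**2 - 10146) - 88*(1 + 2*(-88)))) - 448 = ((-76 - 1472) + ((62**2 - 10146) - 88*(1 - 176))) - 448 = (-1548 + ((3844 - 10146) - 88*(-175))) - 448 = (-1548 + (-6302 + 15400)) - 448 = (-1548 + 9098) - 448 = 7550 - 448 = 7102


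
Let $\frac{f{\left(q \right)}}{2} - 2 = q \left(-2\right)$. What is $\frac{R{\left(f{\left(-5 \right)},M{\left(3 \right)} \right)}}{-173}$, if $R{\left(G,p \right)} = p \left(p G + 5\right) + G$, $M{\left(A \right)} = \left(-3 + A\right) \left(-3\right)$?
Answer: $- \frac{24}{173} \approx -0.13873$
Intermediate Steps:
$f{\left(q \right)} = 4 - 4 q$ ($f{\left(q \right)} = 4 + 2 q \left(-2\right) = 4 + 2 \left(- 2 q\right) = 4 - 4 q$)
$M{\left(A \right)} = 9 - 3 A$
$R{\left(G,p \right)} = G + p \left(5 + G p\right)$ ($R{\left(G,p \right)} = p \left(G p + 5\right) + G = p \left(5 + G p\right) + G = G + p \left(5 + G p\right)$)
$\frac{R{\left(f{\left(-5 \right)},M{\left(3 \right)} \right)}}{-173} = \frac{\left(4 - -20\right) + 5 \left(9 - 9\right) + \left(4 - -20\right) \left(9 - 9\right)^{2}}{-173} = \left(\left(4 + 20\right) + 5 \left(9 - 9\right) + \left(4 + 20\right) \left(9 - 9\right)^{2}\right) \left(- \frac{1}{173}\right) = \left(24 + 5 \cdot 0 + 24 \cdot 0^{2}\right) \left(- \frac{1}{173}\right) = \left(24 + 0 + 24 \cdot 0\right) \left(- \frac{1}{173}\right) = \left(24 + 0 + 0\right) \left(- \frac{1}{173}\right) = 24 \left(- \frac{1}{173}\right) = - \frac{24}{173}$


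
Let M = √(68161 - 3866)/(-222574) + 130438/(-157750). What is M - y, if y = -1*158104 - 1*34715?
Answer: 15208533406/78875 - √64295/222574 ≈ 1.9282e+5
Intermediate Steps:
y = -192819 (y = -158104 - 34715 = -192819)
M = -65219/78875 - √64295/222574 (M = √64295*(-1/222574) + 130438*(-1/157750) = -√64295/222574 - 65219/78875 = -65219/78875 - √64295/222574 ≈ -0.82800)
M - y = (-65219/78875 - √64295/222574) - 1*(-192819) = (-65219/78875 - √64295/222574) + 192819 = 15208533406/78875 - √64295/222574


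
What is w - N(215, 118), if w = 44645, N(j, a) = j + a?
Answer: 44312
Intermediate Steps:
N(j, a) = a + j
w - N(215, 118) = 44645 - (118 + 215) = 44645 - 1*333 = 44645 - 333 = 44312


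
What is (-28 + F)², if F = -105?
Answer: 17689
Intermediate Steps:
(-28 + F)² = (-28 - 105)² = (-133)² = 17689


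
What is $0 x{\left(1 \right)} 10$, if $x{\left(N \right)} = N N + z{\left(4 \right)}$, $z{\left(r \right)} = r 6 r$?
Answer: $0$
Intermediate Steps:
$z{\left(r \right)} = 6 r^{2}$ ($z{\left(r \right)} = 6 r r = 6 r^{2}$)
$x{\left(N \right)} = 96 + N^{2}$ ($x{\left(N \right)} = N N + 6 \cdot 4^{2} = N^{2} + 6 \cdot 16 = N^{2} + 96 = 96 + N^{2}$)
$0 x{\left(1 \right)} 10 = 0 \left(96 + 1^{2}\right) 10 = 0 \left(96 + 1\right) 10 = 0 \cdot 97 \cdot 10 = 0 \cdot 10 = 0$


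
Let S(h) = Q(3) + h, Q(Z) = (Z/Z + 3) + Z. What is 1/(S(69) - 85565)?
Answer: -1/85489 ≈ -1.1697e-5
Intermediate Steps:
Q(Z) = 4 + Z (Q(Z) = (1 + 3) + Z = 4 + Z)
S(h) = 7 + h (S(h) = (4 + 3) + h = 7 + h)
1/(S(69) - 85565) = 1/((7 + 69) - 85565) = 1/(76 - 85565) = 1/(-85489) = -1/85489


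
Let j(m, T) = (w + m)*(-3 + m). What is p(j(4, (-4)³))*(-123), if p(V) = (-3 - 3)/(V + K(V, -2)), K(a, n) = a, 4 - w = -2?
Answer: 369/10 ≈ 36.900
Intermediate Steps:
w = 6 (w = 4 - 1*(-2) = 4 + 2 = 6)
j(m, T) = (-3 + m)*(6 + m) (j(m, T) = (6 + m)*(-3 + m) = (-3 + m)*(6 + m))
p(V) = -3/V (p(V) = (-3 - 3)/(V + V) = -6*1/(2*V) = -3/V)
p(j(4, (-4)³))*(-123) = -3/(-18 + 4² + 3*4)*(-123) = -3/(-18 + 16 + 12)*(-123) = -3/10*(-123) = 369/10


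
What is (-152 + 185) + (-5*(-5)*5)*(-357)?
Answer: -44592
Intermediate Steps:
(-152 + 185) + (-5*(-5)*5)*(-357) = 33 + (25*5)*(-357) = 33 + 125*(-357) = 33 - 44625 = -44592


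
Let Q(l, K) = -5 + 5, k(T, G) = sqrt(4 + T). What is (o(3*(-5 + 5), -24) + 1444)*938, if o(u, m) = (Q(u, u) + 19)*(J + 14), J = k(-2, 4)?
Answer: 1603980 + 17822*sqrt(2) ≈ 1.6292e+6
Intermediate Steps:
J = sqrt(2) (J = sqrt(4 - 2) = sqrt(2) ≈ 1.4142)
Q(l, K) = 0
o(u, m) = 266 + 19*sqrt(2) (o(u, m) = (0 + 19)*(sqrt(2) + 14) = 19*(14 + sqrt(2)) = 266 + 19*sqrt(2))
(o(3*(-5 + 5), -24) + 1444)*938 = ((266 + 19*sqrt(2)) + 1444)*938 = (1710 + 19*sqrt(2))*938 = 1603980 + 17822*sqrt(2)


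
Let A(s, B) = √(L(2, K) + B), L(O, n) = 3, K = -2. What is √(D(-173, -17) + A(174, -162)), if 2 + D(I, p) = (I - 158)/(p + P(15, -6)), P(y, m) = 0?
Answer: √(5049 + 289*I*√159)/17 ≈ 4.4168 + 1.4274*I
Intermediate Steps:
D(I, p) = -2 + (-158 + I)/p (D(I, p) = -2 + (I - 158)/(p + 0) = -2 + (-158 + I)/p)
A(s, B) = √(3 + B)
√(D(-173, -17) + A(174, -162)) = √((-158 - 173 - 2*(-17))/(-17) + √(3 - 162)) = √(-(-158 - 173 + 34)/17 + √(-159)) = √(-1/17*(-297) + I*√159) = √(297/17 + I*√159)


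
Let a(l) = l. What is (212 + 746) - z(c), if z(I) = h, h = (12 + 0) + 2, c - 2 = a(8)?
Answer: 944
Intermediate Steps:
c = 10 (c = 2 + 8 = 10)
h = 14 (h = 12 + 2 = 14)
z(I) = 14
(212 + 746) - z(c) = (212 + 746) - 1*14 = 958 - 14 = 944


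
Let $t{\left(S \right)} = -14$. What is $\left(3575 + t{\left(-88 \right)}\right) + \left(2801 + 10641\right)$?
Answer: $17003$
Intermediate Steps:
$\left(3575 + t{\left(-88 \right)}\right) + \left(2801 + 10641\right) = \left(3575 - 14\right) + \left(2801 + 10641\right) = 3561 + 13442 = 17003$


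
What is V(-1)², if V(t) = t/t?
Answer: 1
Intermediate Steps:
V(t) = 1
V(-1)² = 1² = 1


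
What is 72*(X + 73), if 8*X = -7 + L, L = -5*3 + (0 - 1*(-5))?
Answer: 5103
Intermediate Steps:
L = -10 (L = -15 + (0 + 5) = -15 + 5 = -10)
X = -17/8 (X = (-7 - 10)/8 = (⅛)*(-17) = -17/8 ≈ -2.1250)
72*(X + 73) = 72*(-17/8 + 73) = 72*(567/8) = 5103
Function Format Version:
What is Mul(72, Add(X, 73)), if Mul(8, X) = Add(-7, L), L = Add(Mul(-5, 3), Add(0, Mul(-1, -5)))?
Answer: 5103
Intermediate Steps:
L = -10 (L = Add(-15, Add(0, 5)) = Add(-15, 5) = -10)
X = Rational(-17, 8) (X = Mul(Rational(1, 8), Add(-7, -10)) = Mul(Rational(1, 8), -17) = Rational(-17, 8) ≈ -2.1250)
Mul(72, Add(X, 73)) = Mul(72, Add(Rational(-17, 8), 73)) = Mul(72, Rational(567, 8)) = 5103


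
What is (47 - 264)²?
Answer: 47089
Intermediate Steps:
(47 - 264)² = (-217)² = 47089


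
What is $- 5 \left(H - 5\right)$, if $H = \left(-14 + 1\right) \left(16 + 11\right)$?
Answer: $1780$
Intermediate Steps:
$H = -351$ ($H = \left(-13\right) 27 = -351$)
$- 5 \left(H - 5\right) = - 5 \left(-351 - 5\right) = \left(-5\right) \left(-356\right) = 1780$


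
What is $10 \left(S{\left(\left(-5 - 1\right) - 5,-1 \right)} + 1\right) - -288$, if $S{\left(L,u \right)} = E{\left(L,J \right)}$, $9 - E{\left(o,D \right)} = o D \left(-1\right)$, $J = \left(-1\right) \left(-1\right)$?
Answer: $278$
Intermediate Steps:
$J = 1$
$E{\left(o,D \right)} = 9 + D o$ ($E{\left(o,D \right)} = 9 - o D \left(-1\right) = 9 - D o \left(-1\right) = 9 - - D o = 9 + D o$)
$S{\left(L,u \right)} = 9 + L$ ($S{\left(L,u \right)} = 9 + 1 L = 9 + L$)
$10 \left(S{\left(\left(-5 - 1\right) - 5,-1 \right)} + 1\right) - -288 = 10 \left(\left(9 - 11\right) + 1\right) - -288 = 10 \left(\left(9 - 11\right) + 1\right) + 288 = 10 \left(-2 + 1\right) + 288 = 10 \left(-1\right) + 288 = -10 + 288 = 278$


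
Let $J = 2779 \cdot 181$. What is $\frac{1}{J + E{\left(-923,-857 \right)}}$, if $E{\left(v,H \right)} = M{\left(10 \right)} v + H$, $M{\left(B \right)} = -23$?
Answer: $\frac{1}{523371} \approx 1.9107 \cdot 10^{-6}$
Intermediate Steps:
$J = 502999$
$E{\left(v,H \right)} = H - 23 v$ ($E{\left(v,H \right)} = - 23 v + H = H - 23 v$)
$\frac{1}{J + E{\left(-923,-857 \right)}} = \frac{1}{502999 - -20372} = \frac{1}{502999 + \left(-857 + 21229\right)} = \frac{1}{502999 + 20372} = \frac{1}{523371}$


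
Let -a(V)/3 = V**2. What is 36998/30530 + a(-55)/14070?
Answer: 8116737/14318570 ≈ 0.56687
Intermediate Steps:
a(V) = -3*V**2
36998/30530 + a(-55)/14070 = 36998/30530 - 3*(-55)**2/14070 = 36998*(1/30530) - 3*3025*(1/14070) = 18499/15265 - 9075*1/14070 = 18499/15265 - 605/938 = 8116737/14318570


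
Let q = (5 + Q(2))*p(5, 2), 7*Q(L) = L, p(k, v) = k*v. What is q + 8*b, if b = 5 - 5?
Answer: 370/7 ≈ 52.857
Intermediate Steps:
Q(L) = L/7
b = 0
q = 370/7 (q = (5 + (1/7)*2)*(5*2) = (5 + 2/7)*10 = (37/7)*10 = 370/7 ≈ 52.857)
q + 8*b = 370/7 + 8*0 = 370/7 + 0 = 370/7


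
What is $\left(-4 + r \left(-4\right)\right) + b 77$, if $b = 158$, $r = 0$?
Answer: $12162$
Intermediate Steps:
$\left(-4 + r \left(-4\right)\right) + b 77 = \left(-4 + 0 \left(-4\right)\right) + 158 \cdot 77 = \left(-4 + 0\right) + 12166 = -4 + 12166 = 12162$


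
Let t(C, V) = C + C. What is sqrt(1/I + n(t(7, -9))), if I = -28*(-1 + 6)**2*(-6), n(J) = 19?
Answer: sqrt(3351642)/420 ≈ 4.3589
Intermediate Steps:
t(C, V) = 2*C
I = 4200 (I = -28*5**2*(-6) = -28*25*(-6) = -700*(-6) = 4200)
sqrt(1/I + n(t(7, -9))) = sqrt(1/4200 + 19) = sqrt(79801/4200) = sqrt(3351642)/420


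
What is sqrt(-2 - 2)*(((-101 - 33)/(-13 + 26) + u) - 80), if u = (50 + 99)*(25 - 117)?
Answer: -358756*I/13 ≈ -27597.0*I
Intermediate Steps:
u = -13708 (u = 149*(-92) = -13708)
sqrt(-2 - 2)*(((-101 - 33)/(-13 + 26) + u) - 80) = sqrt(-2 - 2)*(((-101 - 33)/(-13 + 26) - 13708) - 80) = sqrt(-4)*((-134/13 - 13708) - 80) = (2*I)*((-134*1/13 - 13708) - 80) = (2*I)*((-134/13 - 13708) - 80) = (2*I)*(-178338/13 - 80) = (2*I)*(-179378/13) = -358756*I/13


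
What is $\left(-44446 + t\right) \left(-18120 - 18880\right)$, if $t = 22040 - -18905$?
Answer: $129537000$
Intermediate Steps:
$t = 40945$ ($t = 22040 + 18905 = 40945$)
$\left(-44446 + t\right) \left(-18120 - 18880\right) = \left(-44446 + 40945\right) \left(-18120 - 18880\right) = \left(-3501\right) \left(-37000\right) = 129537000$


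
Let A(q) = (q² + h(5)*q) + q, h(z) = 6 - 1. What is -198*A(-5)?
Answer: 990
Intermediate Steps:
h(z) = 5
A(q) = q² + 6*q (A(q) = (q² + 5*q) + q = q² + 6*q)
-198*A(-5) = -(-990)*(6 - 5) = -(-990) = -198*(-5) = 990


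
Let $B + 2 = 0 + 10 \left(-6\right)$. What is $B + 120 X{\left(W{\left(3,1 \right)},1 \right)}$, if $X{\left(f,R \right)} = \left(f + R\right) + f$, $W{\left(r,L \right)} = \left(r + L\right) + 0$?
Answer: $1018$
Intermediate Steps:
$W{\left(r,L \right)} = L + r$ ($W{\left(r,L \right)} = \left(L + r\right) + 0 = L + r$)
$X{\left(f,R \right)} = R + 2 f$ ($X{\left(f,R \right)} = \left(R + f\right) + f = R + 2 f$)
$B = -62$ ($B = -2 + \left(0 + 10 \left(-6\right)\right) = -2 + \left(0 - 60\right) = -2 - 60 = -62$)
$B + 120 X{\left(W{\left(3,1 \right)},1 \right)} = -62 + 120 \left(1 + 2 \left(1 + 3\right)\right) = -62 + 120 \left(1 + 2 \cdot 4\right) = -62 + 120 \left(1 + 8\right) = -62 + 120 \cdot 9 = -62 + 1080 = 1018$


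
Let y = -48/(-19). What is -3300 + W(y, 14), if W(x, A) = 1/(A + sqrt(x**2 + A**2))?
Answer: -3804127/1152 + 19*sqrt(18265)/1152 ≈ -3300.0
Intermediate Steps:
y = 48/19 (y = -48*(-1/19) = 48/19 ≈ 2.5263)
W(x, A) = 1/(A + sqrt(A**2 + x**2))
-3300 + W(y, 14) = -3300 + 1/(14 + sqrt(14**2 + (48/19)**2)) = -3300 + 1/(14 + sqrt(196 + 2304/361)) = -3300 + 1/(14 + sqrt(73060/361)) = -3300 + 1/(14 + 2*sqrt(18265)/19)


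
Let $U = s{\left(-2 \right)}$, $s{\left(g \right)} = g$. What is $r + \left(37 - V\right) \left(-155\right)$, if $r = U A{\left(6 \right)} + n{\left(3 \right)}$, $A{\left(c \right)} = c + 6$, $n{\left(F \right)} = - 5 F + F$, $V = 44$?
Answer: $1049$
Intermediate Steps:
$U = -2$
$n{\left(F \right)} = - 4 F$
$A{\left(c \right)} = 6 + c$
$r = -36$ ($r = - 2 \left(6 + 6\right) - 12 = \left(-2\right) 12 - 12 = -24 - 12 = -36$)
$r + \left(37 - V\right) \left(-155\right) = -36 + \left(37 - 44\right) \left(-155\right) = -36 - -1085 = -36 + 1085 = 1049$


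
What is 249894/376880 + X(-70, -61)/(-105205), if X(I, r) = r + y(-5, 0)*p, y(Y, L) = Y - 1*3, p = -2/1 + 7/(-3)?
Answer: 7890006833/11894898120 ≈ 0.66331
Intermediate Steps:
p = -13/3 (p = -2*1 + 7*(-⅓) = -2 - 7/3 = -13/3 ≈ -4.3333)
y(Y, L) = -3 + Y (y(Y, L) = Y - 3 = -3 + Y)
X(I, r) = 104/3 + r (X(I, r) = r + (-3 - 5)*(-13/3) = r - 8*(-13/3) = r + 104/3 = 104/3 + r)
249894/376880 + X(-70, -61)/(-105205) = 249894/376880 + (104/3 - 61)/(-105205) = 249894*(1/376880) - 79/3*(-1/105205) = 124947/188440 + 79/315615 = 7890006833/11894898120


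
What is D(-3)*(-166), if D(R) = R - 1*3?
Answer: 996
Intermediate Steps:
D(R) = -3 + R (D(R) = R - 3 = -3 + R)
D(-3)*(-166) = (-3 - 3)*(-166) = -6*(-166) = 996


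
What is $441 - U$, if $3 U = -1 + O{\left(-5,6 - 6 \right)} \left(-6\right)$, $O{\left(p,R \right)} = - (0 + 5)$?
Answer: $\frac{1294}{3} \approx 431.33$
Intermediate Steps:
$O{\left(p,R \right)} = -5$ ($O{\left(p,R \right)} = \left(-1\right) 5 = -5$)
$U = \frac{29}{3}$ ($U = \frac{-1 - -30}{3} = \frac{-1 + 30}{3} = \frac{1}{3} \cdot 29 = \frac{29}{3} \approx 9.6667$)
$441 - U = 441 - \frac{29}{3} = \frac{1294}{3}$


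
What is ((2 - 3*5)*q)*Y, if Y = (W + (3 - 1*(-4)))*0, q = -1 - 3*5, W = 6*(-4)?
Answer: 0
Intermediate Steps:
W = -24
q = -16 (q = -1 - 15 = -16)
Y = 0 (Y = (-24 + (3 - 1*(-4)))*0 = (-24 + (3 + 4))*0 = (-24 + 7)*0 = -17*0 = 0)
((2 - 3*5)*q)*Y = ((2 - 3*5)*(-16))*0 = ((2 - 15)*(-16))*0 = -13*(-16)*0 = 208*0 = 0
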